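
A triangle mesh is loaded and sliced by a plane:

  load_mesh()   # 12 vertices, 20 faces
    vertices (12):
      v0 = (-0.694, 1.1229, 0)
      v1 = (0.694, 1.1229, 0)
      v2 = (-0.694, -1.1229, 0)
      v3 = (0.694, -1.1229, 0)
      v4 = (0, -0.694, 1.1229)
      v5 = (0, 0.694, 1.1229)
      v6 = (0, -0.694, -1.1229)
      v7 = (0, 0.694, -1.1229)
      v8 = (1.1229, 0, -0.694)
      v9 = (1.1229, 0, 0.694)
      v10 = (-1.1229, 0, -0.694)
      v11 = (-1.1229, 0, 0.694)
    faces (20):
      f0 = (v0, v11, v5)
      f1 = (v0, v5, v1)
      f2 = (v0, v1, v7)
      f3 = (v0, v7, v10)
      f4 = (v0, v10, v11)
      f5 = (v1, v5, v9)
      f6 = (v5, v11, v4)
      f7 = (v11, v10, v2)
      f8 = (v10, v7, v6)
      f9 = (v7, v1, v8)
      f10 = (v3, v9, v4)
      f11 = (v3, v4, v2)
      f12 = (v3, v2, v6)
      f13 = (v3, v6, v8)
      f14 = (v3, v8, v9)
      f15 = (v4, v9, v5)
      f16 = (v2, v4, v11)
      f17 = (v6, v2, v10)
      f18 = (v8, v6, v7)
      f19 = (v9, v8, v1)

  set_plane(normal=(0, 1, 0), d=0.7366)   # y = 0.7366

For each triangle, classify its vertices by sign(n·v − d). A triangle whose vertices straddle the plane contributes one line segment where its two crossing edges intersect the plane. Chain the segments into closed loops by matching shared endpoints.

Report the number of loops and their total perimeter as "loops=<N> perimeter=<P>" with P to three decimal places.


loops=1 perimeter=5.601

Straddling triangles (8 of 20):
  (v0,v11,v5) [+--] → (-0.84155, 0.7366, 0.23875)–(-0.0689308, 0.7366, 1.01137)  len=1.0926
  (v0,v5,v1) [+-+] → (-0.0689308, 0.7366, 1.01137)–(0.0689308, 0.7366, 1.01137)  len=0.1379
  (v0,v1,v7) [++-] → (0.0689308, 0.7366, -1.01137)–(-0.0689308, 0.7366, -1.01137)  len=0.1379
  (v0,v7,v10) [+--] → (-0.0689308, 0.7366, -1.01137)–(-0.84155, 0.7366, -0.23875)  len=1.0926
  (v0,v10,v11) [+--] → (-0.84155, 0.7366, -0.23875)–(-0.84155, 0.7366, 0.23875)  len=0.4775
  (v1,v5,v9) [+--] → (0.0689308, 0.7366, 1.01137)–(0.84155, 0.7366, 0.23875)  len=1.0926
  (v7,v1,v8) [-+-] → (0.0689308, 0.7366, -1.01137)–(0.84155, 0.7366, -0.23875)  len=1.0926
  (v9,v8,v1) [--+] → (0.84155, 0.7366, -0.23875)–(0.84155, 0.7366, 0.23875)  len=0.4775

Chained into 1 loop(s):
  loop 1: 8 segments, perimeter = 5.6013
Total perimeter = 5.601


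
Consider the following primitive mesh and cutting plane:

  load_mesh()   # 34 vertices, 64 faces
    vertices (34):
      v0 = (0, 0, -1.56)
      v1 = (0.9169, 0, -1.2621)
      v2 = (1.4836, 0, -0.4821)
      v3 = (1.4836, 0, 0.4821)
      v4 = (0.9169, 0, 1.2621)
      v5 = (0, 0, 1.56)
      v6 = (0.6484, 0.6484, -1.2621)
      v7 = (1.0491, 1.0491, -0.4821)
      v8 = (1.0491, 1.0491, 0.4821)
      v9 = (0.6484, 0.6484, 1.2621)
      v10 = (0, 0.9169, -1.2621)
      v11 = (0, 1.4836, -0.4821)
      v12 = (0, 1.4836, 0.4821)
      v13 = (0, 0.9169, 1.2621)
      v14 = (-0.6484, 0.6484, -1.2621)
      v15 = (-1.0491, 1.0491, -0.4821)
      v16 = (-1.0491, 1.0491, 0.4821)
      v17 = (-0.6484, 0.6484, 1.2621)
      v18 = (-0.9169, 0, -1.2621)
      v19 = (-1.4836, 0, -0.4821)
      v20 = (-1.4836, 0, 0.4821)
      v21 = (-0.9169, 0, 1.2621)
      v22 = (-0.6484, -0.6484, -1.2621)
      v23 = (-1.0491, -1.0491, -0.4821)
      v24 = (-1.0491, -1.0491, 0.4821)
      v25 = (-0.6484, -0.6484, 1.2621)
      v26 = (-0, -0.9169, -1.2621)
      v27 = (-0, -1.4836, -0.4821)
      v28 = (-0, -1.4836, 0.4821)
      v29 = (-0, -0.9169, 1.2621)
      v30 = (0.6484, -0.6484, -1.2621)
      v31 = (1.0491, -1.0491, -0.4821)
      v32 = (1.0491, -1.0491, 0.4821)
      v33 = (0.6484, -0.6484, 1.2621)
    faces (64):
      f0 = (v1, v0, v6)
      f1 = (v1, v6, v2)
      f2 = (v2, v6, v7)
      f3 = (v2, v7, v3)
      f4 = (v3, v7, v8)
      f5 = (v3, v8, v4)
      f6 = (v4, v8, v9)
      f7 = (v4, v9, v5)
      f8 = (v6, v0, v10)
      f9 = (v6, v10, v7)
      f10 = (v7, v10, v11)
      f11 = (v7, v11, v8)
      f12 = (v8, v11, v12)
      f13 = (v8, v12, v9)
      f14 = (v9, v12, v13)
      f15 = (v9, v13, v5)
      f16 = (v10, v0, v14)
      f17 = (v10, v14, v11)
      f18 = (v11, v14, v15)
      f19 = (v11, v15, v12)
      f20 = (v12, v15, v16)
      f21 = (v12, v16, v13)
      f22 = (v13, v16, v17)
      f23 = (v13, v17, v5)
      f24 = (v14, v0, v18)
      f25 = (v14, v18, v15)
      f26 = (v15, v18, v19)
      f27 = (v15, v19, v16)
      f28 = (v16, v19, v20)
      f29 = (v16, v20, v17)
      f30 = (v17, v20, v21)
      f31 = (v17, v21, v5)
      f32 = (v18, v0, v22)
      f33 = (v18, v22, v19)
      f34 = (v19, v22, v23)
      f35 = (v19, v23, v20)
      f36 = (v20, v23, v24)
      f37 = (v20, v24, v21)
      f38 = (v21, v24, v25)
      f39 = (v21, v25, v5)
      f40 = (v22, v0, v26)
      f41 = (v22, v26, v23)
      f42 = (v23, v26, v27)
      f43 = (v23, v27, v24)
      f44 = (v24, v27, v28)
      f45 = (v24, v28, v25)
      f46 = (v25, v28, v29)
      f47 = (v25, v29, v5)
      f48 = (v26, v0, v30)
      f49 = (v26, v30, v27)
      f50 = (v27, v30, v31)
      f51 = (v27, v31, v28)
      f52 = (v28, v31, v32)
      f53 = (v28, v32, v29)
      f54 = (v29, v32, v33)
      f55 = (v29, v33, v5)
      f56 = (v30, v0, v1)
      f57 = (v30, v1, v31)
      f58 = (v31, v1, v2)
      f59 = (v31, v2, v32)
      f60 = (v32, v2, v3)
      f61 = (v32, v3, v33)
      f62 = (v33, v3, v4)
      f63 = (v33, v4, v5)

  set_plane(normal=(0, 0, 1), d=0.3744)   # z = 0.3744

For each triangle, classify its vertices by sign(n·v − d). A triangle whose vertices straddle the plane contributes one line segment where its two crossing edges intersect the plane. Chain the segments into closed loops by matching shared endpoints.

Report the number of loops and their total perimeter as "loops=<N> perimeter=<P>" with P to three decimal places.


loops=1 perimeter=9.084

Straddling triangles (16 of 64):
  (v2,v7,v3) [--+] → (1.43507, 0.117183, 0.3744)–(1.4836, 0, 0.3744)  len=0.1268
  (v3,v7,v8) [+-+] → (1.43507, 0.117183, 0.3744)–(1.0491, 1.0491, 0.3744)  len=1.0087
  (v7,v11,v8) [--+] → (0.931917, 1.09763, 0.3744)–(1.0491, 1.0491, 0.3744)  len=0.1268
  (v8,v11,v12) [+-+] → (0.931917, 1.09763, 0.3744)–(0, 1.4836, 0.3744)  len=1.0087
  (v11,v15,v12) [--+] → (-0.117183, 1.43507, 0.3744)–(0, 1.4836, 0.3744)  len=0.1268
  (v12,v15,v16) [+-+] → (-0.117183, 1.43507, 0.3744)–(-1.0491, 1.0491, 0.3744)  len=1.0087
  (v15,v19,v16) [--+] → (-1.09763, 0.931917, 0.3744)–(-1.0491, 1.0491, 0.3744)  len=0.1268
  (v16,v19,v20) [+-+] → (-1.09763, 0.931917, 0.3744)–(-1.4836, 0, 0.3744)  len=1.0087
  (v19,v23,v20) [--+] → (-1.43507, -0.117183, 0.3744)–(-1.4836, 0, 0.3744)  len=0.1268
  (v20,v23,v24) [+-+] → (-1.43507, -0.117183, 0.3744)–(-1.0491, -1.0491, 0.3744)  len=1.0087
  (v23,v27,v24) [--+] → (-0.931917, -1.09763, 0.3744)–(-1.0491, -1.0491, 0.3744)  len=0.1268
  (v24,v27,v28) [+-+] → (-0.931917, -1.09763, 0.3744)–(0, -1.4836, 0.3744)  len=1.0087
  (v27,v31,v28) [--+] → (0.117183, -1.43507, 0.3744)–(0, -1.4836, 0.3744)  len=0.1268
  (v28,v31,v32) [+-+] → (0.117183, -1.43507, 0.3744)–(1.0491, -1.0491, 0.3744)  len=1.0087
  (v31,v2,v32) [--+] → (1.09763, -0.931917, 0.3744)–(1.0491, -1.0491, 0.3744)  len=0.1268
  (v32,v2,v3) [+-+] → (1.09763, -0.931917, 0.3744)–(1.4836, 0, 0.3744)  len=1.0087

Chained into 1 loop(s):
  loop 1: 16 segments, perimeter = 9.0841
Total perimeter = 9.084


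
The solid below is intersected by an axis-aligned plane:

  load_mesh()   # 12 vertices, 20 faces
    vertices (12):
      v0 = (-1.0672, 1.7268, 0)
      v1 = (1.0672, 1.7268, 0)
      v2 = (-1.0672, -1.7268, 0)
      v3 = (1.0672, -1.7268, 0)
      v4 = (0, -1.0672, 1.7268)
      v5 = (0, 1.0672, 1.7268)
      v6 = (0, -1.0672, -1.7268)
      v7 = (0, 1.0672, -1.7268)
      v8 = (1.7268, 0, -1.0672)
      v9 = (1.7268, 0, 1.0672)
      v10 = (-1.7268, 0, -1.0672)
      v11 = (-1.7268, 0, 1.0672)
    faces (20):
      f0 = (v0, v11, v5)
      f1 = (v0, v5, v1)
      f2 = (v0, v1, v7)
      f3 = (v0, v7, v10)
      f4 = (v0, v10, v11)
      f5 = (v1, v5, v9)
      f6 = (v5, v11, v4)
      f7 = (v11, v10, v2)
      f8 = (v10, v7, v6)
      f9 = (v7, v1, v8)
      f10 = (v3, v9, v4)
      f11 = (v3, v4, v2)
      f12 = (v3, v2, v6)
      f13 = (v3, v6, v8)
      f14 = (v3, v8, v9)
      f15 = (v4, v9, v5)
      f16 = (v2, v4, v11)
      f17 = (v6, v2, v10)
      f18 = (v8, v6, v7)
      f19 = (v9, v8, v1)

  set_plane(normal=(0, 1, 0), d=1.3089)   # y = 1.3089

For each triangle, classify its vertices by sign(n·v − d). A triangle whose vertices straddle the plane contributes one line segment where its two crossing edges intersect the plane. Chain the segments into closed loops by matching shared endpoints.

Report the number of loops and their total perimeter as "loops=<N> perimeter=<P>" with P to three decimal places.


Straddling triangles (8 of 20):
  (v0,v11,v5) [+--] → (-1.22683, 1.3089, 0.258271)–(-0.391059, 1.3089, 1.09404)  len=1.1820
  (v0,v5,v1) [+-+] → (-0.391059, 1.3089, 1.09404)–(0.391059, 1.3089, 1.09404)  len=0.7821
  (v0,v1,v7) [++-] → (0.391059, 1.3089, -1.09404)–(-0.391059, 1.3089, -1.09404)  len=0.7821
  (v0,v7,v10) [+--] → (-0.391059, 1.3089, -1.09404)–(-1.22683, 1.3089, -0.258271)  len=1.1820
  (v0,v10,v11) [+--] → (-1.22683, 1.3089, -0.258271)–(-1.22683, 1.3089, 0.258271)  len=0.5165
  (v1,v5,v9) [+--] → (0.391059, 1.3089, 1.09404)–(1.22683, 1.3089, 0.258271)  len=1.1820
  (v7,v1,v8) [-+-] → (0.391059, 1.3089, -1.09404)–(1.22683, 1.3089, -0.258271)  len=1.1820
  (v9,v8,v1) [--+] → (1.22683, 1.3089, -0.258271)–(1.22683, 1.3089, 0.258271)  len=0.5165

Chained into 1 loop(s):
  loop 1: 8 segments, perimeter = 7.3251
Total perimeter = 7.325

loops=1 perimeter=7.325


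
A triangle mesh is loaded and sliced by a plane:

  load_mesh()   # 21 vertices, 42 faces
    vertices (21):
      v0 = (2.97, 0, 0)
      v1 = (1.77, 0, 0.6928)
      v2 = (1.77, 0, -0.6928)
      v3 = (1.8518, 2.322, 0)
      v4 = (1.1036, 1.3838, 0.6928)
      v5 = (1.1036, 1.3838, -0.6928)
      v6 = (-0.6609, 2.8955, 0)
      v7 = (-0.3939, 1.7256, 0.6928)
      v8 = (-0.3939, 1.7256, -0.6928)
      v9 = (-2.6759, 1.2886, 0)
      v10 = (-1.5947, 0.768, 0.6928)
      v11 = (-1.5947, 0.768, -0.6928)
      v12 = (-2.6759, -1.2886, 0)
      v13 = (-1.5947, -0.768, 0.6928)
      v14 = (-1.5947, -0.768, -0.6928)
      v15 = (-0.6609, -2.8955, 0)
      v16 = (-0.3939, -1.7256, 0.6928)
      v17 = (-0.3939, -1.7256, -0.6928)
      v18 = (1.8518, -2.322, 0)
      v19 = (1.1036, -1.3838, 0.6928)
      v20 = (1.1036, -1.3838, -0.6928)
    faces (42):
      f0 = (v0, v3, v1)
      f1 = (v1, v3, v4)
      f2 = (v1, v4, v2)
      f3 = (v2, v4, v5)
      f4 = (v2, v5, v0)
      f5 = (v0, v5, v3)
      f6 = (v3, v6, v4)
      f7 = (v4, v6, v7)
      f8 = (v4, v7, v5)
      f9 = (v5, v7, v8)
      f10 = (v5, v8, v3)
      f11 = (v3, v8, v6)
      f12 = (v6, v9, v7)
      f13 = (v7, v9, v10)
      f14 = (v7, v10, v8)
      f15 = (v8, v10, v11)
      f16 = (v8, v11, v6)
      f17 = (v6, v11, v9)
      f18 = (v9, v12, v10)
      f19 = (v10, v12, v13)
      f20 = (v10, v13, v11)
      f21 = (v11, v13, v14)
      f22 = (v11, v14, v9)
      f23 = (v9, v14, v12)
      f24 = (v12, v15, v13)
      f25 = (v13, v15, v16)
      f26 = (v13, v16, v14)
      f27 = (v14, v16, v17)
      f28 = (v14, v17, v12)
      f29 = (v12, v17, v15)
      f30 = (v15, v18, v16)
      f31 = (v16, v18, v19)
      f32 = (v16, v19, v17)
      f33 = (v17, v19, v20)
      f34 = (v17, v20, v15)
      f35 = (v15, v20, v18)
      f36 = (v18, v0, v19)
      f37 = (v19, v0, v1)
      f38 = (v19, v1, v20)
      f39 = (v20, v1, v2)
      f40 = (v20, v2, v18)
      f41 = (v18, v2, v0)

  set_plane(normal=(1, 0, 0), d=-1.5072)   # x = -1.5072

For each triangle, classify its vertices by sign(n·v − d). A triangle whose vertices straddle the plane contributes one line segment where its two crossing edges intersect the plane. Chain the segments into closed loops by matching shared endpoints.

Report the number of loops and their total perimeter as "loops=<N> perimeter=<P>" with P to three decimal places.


loops=2 perimeter=8.958

Straddling triangles (12 of 42):
  (v6,v9,v7) [+-+] → (-1.5072, 2.2206, 0)–(-1.5072, 1.5124, 0.35481)  len=0.7921
  (v7,v9,v10) [+--] → (-1.5072, 1.5124, 0.35481)–(-1.5072, 0.837778, 0.6928)  len=0.7546
  (v7,v10,v8) [+-+] → (-1.5072, 0.837778, 0.6928)–(-1.5072, 0.837778, 0.591834)  len=0.1010
  (v8,v10,v11) [+--] → (-1.5072, 0.837778, 0.591834)–(-1.5072, 0.837778, -0.6928)  len=1.2846
  (v8,v11,v6) [+-+] → (-1.5072, 0.837778, -0.6928)–(-1.5072, 0.967353, -0.627882)  len=0.1449
  (v6,v11,v9) [+--] → (-1.5072, 0.967353, -0.627882)–(-1.5072, 2.2206, 0)  len=1.4017
  (v12,v15,v13) [-+-] → (-1.5072, -2.2206, 0)–(-1.5072, -0.967353, 0.627882)  len=1.4017
  (v13,v15,v16) [-++] → (-1.5072, -0.967353, 0.627882)–(-1.5072, -0.837778, 0.6928)  len=0.1449
  (v13,v16,v14) [-+-] → (-1.5072, -0.837778, 0.6928)–(-1.5072, -0.837778, -0.591834)  len=1.2846
  (v14,v16,v17) [-++] → (-1.5072, -0.837778, -0.591834)–(-1.5072, -0.837778, -0.6928)  len=0.1010
  (v14,v17,v12) [-+-] → (-1.5072, -0.837778, -0.6928)–(-1.5072, -1.5124, -0.35481)  len=0.7546
  (v12,v17,v15) [-++] → (-1.5072, -1.5124, -0.35481)–(-1.5072, -2.2206, 0)  len=0.7921

Chained into 2 loop(s):
  loop 1: 6 segments, perimeter = 4.4789
  loop 2: 6 segments, perimeter = 4.4789
Total perimeter = 8.958


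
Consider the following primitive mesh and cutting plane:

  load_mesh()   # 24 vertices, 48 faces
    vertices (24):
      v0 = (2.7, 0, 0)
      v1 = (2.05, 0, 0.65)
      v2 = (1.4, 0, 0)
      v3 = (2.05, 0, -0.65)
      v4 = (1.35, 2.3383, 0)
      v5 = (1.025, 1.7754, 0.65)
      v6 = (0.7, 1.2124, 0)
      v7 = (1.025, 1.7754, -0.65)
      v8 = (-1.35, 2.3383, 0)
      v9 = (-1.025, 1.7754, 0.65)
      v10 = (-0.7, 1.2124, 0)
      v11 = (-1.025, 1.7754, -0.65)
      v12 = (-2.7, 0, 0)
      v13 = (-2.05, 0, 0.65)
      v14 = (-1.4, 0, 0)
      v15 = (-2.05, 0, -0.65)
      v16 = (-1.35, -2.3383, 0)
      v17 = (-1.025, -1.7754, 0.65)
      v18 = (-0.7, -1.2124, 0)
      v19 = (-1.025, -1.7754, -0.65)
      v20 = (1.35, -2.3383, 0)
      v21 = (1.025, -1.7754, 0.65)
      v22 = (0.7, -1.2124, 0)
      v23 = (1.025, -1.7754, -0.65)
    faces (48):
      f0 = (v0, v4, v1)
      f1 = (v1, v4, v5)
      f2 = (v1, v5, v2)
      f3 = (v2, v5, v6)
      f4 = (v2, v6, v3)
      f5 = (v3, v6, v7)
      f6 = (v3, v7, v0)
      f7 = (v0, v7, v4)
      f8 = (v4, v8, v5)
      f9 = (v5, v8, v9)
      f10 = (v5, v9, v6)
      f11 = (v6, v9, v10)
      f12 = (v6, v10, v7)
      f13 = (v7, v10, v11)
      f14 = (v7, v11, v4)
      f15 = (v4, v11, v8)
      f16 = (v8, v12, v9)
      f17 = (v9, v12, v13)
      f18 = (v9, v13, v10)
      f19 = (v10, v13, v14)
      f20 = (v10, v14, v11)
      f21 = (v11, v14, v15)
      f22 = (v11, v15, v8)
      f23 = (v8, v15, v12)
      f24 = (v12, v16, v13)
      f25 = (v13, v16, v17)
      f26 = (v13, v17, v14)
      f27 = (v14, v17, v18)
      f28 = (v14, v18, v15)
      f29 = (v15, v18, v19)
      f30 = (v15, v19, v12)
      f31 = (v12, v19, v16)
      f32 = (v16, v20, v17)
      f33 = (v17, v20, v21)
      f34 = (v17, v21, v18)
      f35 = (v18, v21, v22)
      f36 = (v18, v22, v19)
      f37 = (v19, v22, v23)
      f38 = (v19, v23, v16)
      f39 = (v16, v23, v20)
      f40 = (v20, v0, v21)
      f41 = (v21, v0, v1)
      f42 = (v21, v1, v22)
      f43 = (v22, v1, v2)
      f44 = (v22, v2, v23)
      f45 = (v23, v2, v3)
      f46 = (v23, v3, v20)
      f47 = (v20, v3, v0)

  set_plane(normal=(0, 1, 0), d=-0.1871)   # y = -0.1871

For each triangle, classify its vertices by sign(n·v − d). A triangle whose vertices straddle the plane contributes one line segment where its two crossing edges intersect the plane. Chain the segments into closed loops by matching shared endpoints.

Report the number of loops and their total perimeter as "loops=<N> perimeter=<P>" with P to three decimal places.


Straddling triangles (16 of 48):
  (v12,v16,v13) [+-+] → (-2.59198, -0.1871, 0)–(-1.99399, -0.1871, 0.59799)  len=0.8457
  (v13,v16,v17) [+--] → (-1.99399, -0.1871, 0.59799)–(-1.94198, -0.1871, 0.65)  len=0.0736
  (v13,v17,v14) [+-+] → (-1.94198, -0.1871, 0.65)–(-1.36048, -0.1871, 0.0685001)  len=0.8224
  (v14,v17,v18) [+--] → (-1.36048, -0.1871, 0.0685001)–(-1.29197, -0.1871, 0)  len=0.0969
  (v14,v18,v15) [+-+] → (-1.29197, -0.1871, 0)–(-1.84167, -0.1871, -0.549691)  len=0.7774
  (v15,v18,v19) [+--] → (-1.84167, -0.1871, -0.549691)–(-1.94198, -0.1871, -0.65)  len=0.1419
  (v15,v19,v12) [+-+] → (-1.94198, -0.1871, -0.65)–(-2.52348, -0.1871, -0.0685001)  len=0.8224
  (v12,v19,v16) [+--] → (-2.52348, -0.1871, -0.0685001)–(-2.59198, -0.1871, 0)  len=0.0969
  (v20,v0,v21) [-+-] → (2.59198, -0.1871, 0)–(2.52348, -0.1871, 0.0685001)  len=0.0969
  (v21,v0,v1) [-++] → (2.52348, -0.1871, 0.0685001)–(1.94198, -0.1871, 0.65)  len=0.8224
  (v21,v1,v22) [-+-] → (1.94198, -0.1871, 0.65)–(1.84167, -0.1871, 0.549691)  len=0.1419
  (v22,v1,v2) [-++] → (1.84167, -0.1871, 0.549691)–(1.29197, -0.1871, 0)  len=0.7774
  (v22,v2,v23) [-+-] → (1.29197, -0.1871, 0)–(1.36048, -0.1871, -0.0685001)  len=0.0969
  (v23,v2,v3) [-++] → (1.36048, -0.1871, -0.0685001)–(1.94198, -0.1871, -0.65)  len=0.8224
  (v23,v3,v20) [-+-] → (1.94198, -0.1871, -0.65)–(1.99399, -0.1871, -0.59799)  len=0.0736
  (v20,v3,v0) [-++] → (1.99399, -0.1871, -0.59799)–(2.59198, -0.1871, 0)  len=0.8457

Chained into 2 loop(s):
  loop 1: 8 segments, perimeter = 3.6770
  loop 2: 8 segments, perimeter = 3.6770
Total perimeter = 7.354

loops=2 perimeter=7.354


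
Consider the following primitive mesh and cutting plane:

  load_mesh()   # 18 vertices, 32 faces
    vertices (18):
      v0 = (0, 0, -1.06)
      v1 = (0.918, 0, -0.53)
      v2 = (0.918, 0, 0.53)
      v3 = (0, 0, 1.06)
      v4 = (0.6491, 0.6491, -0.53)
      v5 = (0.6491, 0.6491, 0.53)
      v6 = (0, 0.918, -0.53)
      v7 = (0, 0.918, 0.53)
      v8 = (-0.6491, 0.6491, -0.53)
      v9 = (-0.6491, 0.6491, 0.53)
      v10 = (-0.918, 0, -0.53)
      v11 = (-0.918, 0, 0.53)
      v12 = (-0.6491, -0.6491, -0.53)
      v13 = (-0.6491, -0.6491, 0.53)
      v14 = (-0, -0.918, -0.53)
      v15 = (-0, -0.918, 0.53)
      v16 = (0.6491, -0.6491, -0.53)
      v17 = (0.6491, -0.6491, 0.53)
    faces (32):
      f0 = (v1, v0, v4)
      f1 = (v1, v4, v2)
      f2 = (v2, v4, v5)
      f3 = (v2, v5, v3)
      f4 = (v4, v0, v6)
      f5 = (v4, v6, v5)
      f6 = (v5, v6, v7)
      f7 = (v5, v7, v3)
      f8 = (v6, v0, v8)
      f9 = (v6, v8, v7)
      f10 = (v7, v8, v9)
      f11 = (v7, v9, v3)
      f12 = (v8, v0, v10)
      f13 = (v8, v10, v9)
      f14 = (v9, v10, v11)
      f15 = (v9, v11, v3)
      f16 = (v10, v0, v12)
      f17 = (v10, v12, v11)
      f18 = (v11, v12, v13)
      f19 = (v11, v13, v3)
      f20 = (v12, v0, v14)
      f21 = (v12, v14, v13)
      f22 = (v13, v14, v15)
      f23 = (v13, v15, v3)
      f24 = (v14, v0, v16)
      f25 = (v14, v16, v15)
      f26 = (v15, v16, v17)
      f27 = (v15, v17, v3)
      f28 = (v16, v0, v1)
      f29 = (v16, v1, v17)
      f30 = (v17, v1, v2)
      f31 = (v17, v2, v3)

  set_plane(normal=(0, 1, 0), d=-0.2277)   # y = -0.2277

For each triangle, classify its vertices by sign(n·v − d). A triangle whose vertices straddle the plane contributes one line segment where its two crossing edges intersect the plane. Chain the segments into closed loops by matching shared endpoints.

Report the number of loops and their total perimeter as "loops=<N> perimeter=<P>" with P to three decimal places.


Straddling triangles (12 of 32):
  (v10,v0,v12) [++-] → (-0.2277, -0.2277, -0.874079)–(-0.823672, -0.2277, -0.53)  len=0.6882
  (v10,v12,v11) [+-+] → (-0.823672, -0.2277, -0.53)–(-0.823672, -0.2277, 0.158159)  len=0.6882
  (v11,v12,v13) [+--] → (-0.823672, -0.2277, 0.158159)–(-0.823672, -0.2277, 0.53)  len=0.3718
  (v11,v13,v3) [+-+] → (-0.823672, -0.2277, 0.53)–(-0.2277, -0.2277, 0.874079)  len=0.6882
  (v12,v0,v14) [-+-] → (-0.2277, -0.2277, -0.874079)–(0, -0.2277, -0.928539)  len=0.2341
  (v13,v15,v3) [--+] → (0, -0.2277, 0.928539)–(-0.2277, -0.2277, 0.874079)  len=0.2341
  (v14,v0,v16) [-+-] → (0, -0.2277, -0.928539)–(0.2277, -0.2277, -0.874079)  len=0.2341
  (v15,v17,v3) [--+] → (0.2277, -0.2277, 0.874079)–(0, -0.2277, 0.928539)  len=0.2341
  (v16,v0,v1) [-++] → (0.2277, -0.2277, -0.874079)–(0.823672, -0.2277, -0.53)  len=0.6882
  (v16,v1,v17) [-+-] → (0.823672, -0.2277, -0.53)–(0.823672, -0.2277, -0.158159)  len=0.3718
  (v17,v1,v2) [-++] → (0.823672, -0.2277, -0.158159)–(0.823672, -0.2277, 0.53)  len=0.6882
  (v17,v2,v3) [-++] → (0.823672, -0.2277, 0.53)–(0.2277, -0.2277, 0.874079)  len=0.6882

Chained into 1 loop(s):
  loop 1: 12 segments, perimeter = 5.8092
Total perimeter = 5.809

loops=1 perimeter=5.809


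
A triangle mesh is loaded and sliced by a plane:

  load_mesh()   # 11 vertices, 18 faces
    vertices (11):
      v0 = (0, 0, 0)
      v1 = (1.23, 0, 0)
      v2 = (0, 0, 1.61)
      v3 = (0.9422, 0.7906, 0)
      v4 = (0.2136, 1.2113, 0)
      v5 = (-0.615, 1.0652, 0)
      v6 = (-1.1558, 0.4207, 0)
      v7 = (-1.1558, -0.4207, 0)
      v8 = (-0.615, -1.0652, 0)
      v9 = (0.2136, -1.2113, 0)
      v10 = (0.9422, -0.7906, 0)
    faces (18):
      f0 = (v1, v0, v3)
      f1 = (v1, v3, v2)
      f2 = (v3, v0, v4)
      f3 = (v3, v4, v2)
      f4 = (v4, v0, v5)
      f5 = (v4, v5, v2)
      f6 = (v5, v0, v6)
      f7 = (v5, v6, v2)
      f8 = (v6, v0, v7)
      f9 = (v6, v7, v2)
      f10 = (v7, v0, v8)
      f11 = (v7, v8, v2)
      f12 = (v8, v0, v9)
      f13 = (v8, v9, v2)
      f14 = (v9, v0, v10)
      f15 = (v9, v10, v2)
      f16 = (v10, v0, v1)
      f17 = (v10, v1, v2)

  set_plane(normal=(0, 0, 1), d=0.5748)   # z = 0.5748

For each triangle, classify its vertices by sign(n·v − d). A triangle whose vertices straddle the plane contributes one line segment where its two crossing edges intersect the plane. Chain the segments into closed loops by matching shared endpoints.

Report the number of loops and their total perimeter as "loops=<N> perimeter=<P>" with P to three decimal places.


loops=1 perimeter=4.869

Straddling triangles (9 of 18):
  (v1,v3,v2) [--+] → (0.605817, 0.508341, 0.5748)–(0.790867, 0, 0.5748)  len=0.5410
  (v3,v4,v2) [--+] → (0.137341, 0.778843, 0.5748)–(0.605817, 0.508341, 0.5748)  len=0.5410
  (v4,v5,v2) [--+] → (-0.395434, 0.684904, 0.5748)–(0.137341, 0.778843, 0.5748)  len=0.5410
  (v5,v6,v2) [--+] → (-0.743158, 0.270502, 0.5748)–(-0.395434, 0.684904, 0.5748)  len=0.5410
  (v6,v7,v2) [--+] → (-0.743158, -0.270502, 0.5748)–(-0.743158, 0.270502, 0.5748)  len=0.5410
  (v7,v8,v2) [--+] → (-0.395434, -0.684904, 0.5748)–(-0.743158, -0.270502, 0.5748)  len=0.5410
  (v8,v9,v2) [--+] → (0.137341, -0.778843, 0.5748)–(-0.395434, -0.684904, 0.5748)  len=0.5410
  (v9,v10,v2) [--+] → (0.605817, -0.508341, 0.5748)–(0.137341, -0.778843, 0.5748)  len=0.5410
  (v10,v1,v2) [--+] → (0.790867, 0, 0.5748)–(0.605817, -0.508341, 0.5748)  len=0.5410

Chained into 1 loop(s):
  loop 1: 9 segments, perimeter = 4.8688
Total perimeter = 4.869


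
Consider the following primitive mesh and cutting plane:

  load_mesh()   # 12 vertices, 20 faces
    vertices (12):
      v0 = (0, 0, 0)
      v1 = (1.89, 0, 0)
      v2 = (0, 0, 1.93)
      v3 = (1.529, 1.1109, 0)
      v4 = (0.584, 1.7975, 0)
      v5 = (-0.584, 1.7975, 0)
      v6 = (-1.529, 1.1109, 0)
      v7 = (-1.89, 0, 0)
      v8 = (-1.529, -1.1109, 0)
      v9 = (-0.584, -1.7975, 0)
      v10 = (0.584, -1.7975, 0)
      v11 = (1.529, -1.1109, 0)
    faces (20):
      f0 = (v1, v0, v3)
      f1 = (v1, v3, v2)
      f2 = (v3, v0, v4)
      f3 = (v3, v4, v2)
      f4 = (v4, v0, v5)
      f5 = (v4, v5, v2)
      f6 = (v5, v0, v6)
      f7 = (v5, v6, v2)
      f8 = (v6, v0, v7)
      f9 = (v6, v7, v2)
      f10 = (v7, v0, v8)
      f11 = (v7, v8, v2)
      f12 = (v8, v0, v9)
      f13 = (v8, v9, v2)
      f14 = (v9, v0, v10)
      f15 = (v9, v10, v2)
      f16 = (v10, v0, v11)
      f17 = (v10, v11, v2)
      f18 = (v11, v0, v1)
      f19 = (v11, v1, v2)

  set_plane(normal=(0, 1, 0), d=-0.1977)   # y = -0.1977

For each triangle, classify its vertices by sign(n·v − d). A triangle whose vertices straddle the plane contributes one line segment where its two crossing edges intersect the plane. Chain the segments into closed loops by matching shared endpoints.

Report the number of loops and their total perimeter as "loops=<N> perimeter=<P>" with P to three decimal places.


loops=1 perimeter=8.713

Straddling triangles (10 of 20):
  (v7,v0,v8) [++-] → (-0.272107, -0.1977, 0)–(-1.82576, -0.1977, 0)  len=1.5536
  (v7,v8,v2) [+-+] → (-1.82576, -0.1977, 0)–(-0.272107, -0.1977, 1.58653)  len=2.2206
  (v8,v0,v9) [-+-] → (-0.272107, -0.1977, 0)–(-0.0642319, -0.1977, 0)  len=0.2079
  (v8,v9,v2) [--+] → (-0.0642319, -0.1977, 1.71773)–(-0.272107, -0.1977, 1.58653)  len=0.2458
  (v9,v0,v10) [-+-] → (-0.0642319, -0.1977, 0)–(0.0642319, -0.1977, 0)  len=0.1285
  (v9,v10,v2) [--+] → (0.0642319, -0.1977, 1.71773)–(-0.0642319, -0.1977, 1.71773)  len=0.1285
  (v10,v0,v11) [-+-] → (0.0642319, -0.1977, 0)–(0.272107, -0.1977, 0)  len=0.2079
  (v10,v11,v2) [--+] → (0.272107, -0.1977, 1.58653)–(0.0642319, -0.1977, 1.71773)  len=0.2458
  (v11,v0,v1) [-++] → (0.272107, -0.1977, 0)–(1.82576, -0.1977, 0)  len=1.5536
  (v11,v1,v2) [-++] → (1.82576, -0.1977, 0)–(0.272107, -0.1977, 1.58653)  len=2.2206

Chained into 1 loop(s):
  loop 1: 10 segments, perimeter = 8.7127
Total perimeter = 8.713


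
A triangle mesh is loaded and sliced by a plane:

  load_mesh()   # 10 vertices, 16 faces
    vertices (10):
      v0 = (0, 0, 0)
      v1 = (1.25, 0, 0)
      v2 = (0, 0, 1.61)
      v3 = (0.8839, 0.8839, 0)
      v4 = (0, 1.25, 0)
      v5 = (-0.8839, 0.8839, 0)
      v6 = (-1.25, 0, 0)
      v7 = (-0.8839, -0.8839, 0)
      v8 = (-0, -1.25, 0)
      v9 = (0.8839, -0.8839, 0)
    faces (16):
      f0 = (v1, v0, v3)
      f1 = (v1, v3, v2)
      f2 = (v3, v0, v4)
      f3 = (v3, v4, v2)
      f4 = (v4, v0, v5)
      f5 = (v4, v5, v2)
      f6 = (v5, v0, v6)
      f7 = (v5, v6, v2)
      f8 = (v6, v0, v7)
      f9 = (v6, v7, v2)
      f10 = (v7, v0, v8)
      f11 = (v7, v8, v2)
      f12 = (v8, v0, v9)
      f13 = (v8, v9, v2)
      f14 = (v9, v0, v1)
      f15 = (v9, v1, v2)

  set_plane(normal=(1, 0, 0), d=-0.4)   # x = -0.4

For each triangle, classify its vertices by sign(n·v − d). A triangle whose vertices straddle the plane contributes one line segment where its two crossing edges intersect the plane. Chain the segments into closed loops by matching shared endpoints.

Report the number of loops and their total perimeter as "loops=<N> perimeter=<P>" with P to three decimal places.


loops=1 perimeter=5.307

Straddling triangles (8 of 16):
  (v4,v0,v5) [++-] → (-0.4, 0.4, 0)–(-0.4, 1.08433, 0)  len=0.6843
  (v4,v5,v2) [+-+] → (-0.4, 1.08433, 0)–(-0.4, 0.4, 0.881411)  len=1.1159
  (v5,v0,v6) [-+-] → (-0.4, 0.4, 0)–(-0.4, 0, 0)  len=0.4000
  (v5,v6,v2) [--+] → (-0.4, 0, 1.0948)–(-0.4, 0.4, 0.881411)  len=0.4534
  (v6,v0,v7) [-+-] → (-0.4, 0, 0)–(-0.4, -0.4, 0)  len=0.4000
  (v6,v7,v2) [--+] → (-0.4, -0.4, 0.881411)–(-0.4, 0, 1.0948)  len=0.4534
  (v7,v0,v8) [-++] → (-0.4, -0.4, 0)–(-0.4, -1.08433, 0)  len=0.6843
  (v7,v8,v2) [-++] → (-0.4, -1.08433, 0)–(-0.4, -0.4, 0.881411)  len=1.1159

Chained into 1 loop(s):
  loop 1: 8 segments, perimeter = 5.3071
Total perimeter = 5.307


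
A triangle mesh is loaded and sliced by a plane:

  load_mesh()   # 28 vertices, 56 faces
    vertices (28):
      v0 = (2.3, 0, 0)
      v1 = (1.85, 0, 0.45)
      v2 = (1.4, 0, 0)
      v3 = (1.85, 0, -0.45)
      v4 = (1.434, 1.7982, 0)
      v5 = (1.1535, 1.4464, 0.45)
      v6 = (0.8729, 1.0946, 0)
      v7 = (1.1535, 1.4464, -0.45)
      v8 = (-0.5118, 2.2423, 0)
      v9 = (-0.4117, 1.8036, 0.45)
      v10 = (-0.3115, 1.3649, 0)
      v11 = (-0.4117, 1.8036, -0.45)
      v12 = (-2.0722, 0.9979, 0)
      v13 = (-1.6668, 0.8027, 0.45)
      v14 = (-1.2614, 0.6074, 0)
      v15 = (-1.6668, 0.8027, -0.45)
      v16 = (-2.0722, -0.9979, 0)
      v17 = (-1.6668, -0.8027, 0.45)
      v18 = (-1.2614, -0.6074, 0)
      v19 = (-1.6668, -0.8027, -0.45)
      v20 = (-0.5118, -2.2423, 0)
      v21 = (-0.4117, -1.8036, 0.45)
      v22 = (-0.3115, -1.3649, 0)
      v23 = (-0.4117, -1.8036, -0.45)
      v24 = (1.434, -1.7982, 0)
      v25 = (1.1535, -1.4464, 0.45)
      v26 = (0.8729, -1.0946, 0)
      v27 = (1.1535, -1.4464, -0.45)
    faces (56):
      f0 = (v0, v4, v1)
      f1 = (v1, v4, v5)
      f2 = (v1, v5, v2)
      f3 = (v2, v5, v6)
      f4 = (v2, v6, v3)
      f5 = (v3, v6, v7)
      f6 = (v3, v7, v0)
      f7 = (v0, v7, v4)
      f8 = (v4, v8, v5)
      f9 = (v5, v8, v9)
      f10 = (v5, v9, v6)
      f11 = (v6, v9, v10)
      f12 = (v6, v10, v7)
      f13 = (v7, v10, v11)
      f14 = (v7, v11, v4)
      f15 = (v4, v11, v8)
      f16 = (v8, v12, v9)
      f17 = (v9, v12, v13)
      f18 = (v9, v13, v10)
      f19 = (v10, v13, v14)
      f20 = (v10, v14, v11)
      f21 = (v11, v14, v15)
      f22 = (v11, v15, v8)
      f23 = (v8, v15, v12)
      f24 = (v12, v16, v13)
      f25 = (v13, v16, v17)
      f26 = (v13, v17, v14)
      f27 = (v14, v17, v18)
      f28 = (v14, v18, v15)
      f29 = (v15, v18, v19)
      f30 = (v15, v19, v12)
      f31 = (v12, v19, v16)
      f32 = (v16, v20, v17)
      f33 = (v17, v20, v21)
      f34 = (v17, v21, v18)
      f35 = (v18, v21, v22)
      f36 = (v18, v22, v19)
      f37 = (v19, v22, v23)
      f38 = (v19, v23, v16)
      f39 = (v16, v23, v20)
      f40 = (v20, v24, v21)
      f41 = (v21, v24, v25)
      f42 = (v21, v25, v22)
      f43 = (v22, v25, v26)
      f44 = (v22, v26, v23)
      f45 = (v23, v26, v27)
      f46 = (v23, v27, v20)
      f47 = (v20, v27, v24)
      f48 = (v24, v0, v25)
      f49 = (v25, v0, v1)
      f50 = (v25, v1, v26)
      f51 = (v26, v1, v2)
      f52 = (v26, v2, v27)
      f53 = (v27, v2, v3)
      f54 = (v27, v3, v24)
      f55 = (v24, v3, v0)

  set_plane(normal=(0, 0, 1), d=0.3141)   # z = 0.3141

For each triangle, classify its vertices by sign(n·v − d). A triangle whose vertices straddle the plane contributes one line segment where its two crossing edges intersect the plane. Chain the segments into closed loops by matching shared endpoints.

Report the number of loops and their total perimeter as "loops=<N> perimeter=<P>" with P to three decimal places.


loops=2 perimeter=22.475

Straddling triangles (28 of 56):
  (v0,v4,v1) [--+] → (1.72437, 0.543056, 0.3141)–(1.9859, 0, 0.3141)  len=0.6028
  (v1,v4,v5) [+-+] → (1.72437, 0.543056, 0.3141)–(1.23821, 1.55264, 0.3141)  len=1.1205
  (v1,v5,v2) [++-] → (1.22794, 1.00959, 0.3141)–(1.7141, 0, 0.3141)  len=1.1205
  (v2,v5,v6) [-+-] → (1.22794, 1.00959, 0.3141)–(1.06876, 1.34016, 0.3141)  len=0.3669
  (v4,v8,v5) [--+] → (0.650579, 1.68676, 0.3141)–(1.23821, 1.55264, 0.3141)  len=0.6027
  (v5,v8,v9) [+-+] → (0.650579, 1.68676, 0.3141)–(-0.44193, 1.93609, 0.3141)  len=1.1206
  (v5,v9,v6) [++-] → (-0.0237508, 1.58948, 0.3141)–(1.06876, 1.34016, 0.3141)  len=1.1206
  (v6,v9,v10) [-+-] → (-0.0237508, 1.58948, 0.3141)–(-0.38144, 1.67111, 0.3141)  len=0.3669
  (v8,v12,v9) [--+] → (-0.913171, 1.56028, 0.3141)–(-0.44193, 1.93609, 0.3141)  len=0.6027
  (v9,v12,v13) [+-+] → (-0.913171, 1.56028, 0.3141)–(-1.78923, 0.86165, 0.3141)  len=1.1205
  (v9,v13,v10) [++-] → (-1.2575, 0.972484, 0.3141)–(-0.38144, 1.67111, 0.3141)  len=1.1205
  (v10,v13,v14) [-+-] → (-1.2575, 0.972484, 0.3141)–(-1.54437, 0.743719, 0.3141)  len=0.3669
  (v12,v16,v13) [--+] → (-1.78923, 0.258919, 0.3141)–(-1.78923, 0.86165, 0.3141)  len=0.6027
  (v13,v16,v17) [+-+] → (-1.78923, 0.258919, 0.3141)–(-1.78923, -0.86165, 0.3141)  len=1.1206
  (v13,v17,v14) [++-] → (-1.54437, -0.37685, 0.3141)–(-1.54437, 0.743719, 0.3141)  len=1.1206
  (v14,v17,v18) [-+-] → (-1.54437, -0.37685, 0.3141)–(-1.54437, -0.743719, 0.3141)  len=0.3669
  (v16,v20,v17) [--+] → (-1.31799, -1.23746, 0.3141)–(-1.78923, -0.86165, 0.3141)  len=0.6027
  (v17,v20,v21) [+-+] → (-1.31799, -1.23746, 0.3141)–(-0.44193, -1.93609, 0.3141)  len=1.1205
  (v17,v21,v18) [++-] → (-0.668309, -1.44235, 0.3141)–(-1.54437, -0.743719, 0.3141)  len=1.1205
  (v18,v21,v22) [-+-] → (-0.668309, -1.44235, 0.3141)–(-0.38144, -1.67111, 0.3141)  len=0.3669
  (v20,v24,v21) [--+] → (0.145701, -1.80197, 0.3141)–(-0.44193, -1.93609, 0.3141)  len=0.6027
  (v21,v24,v25) [+-+] → (0.145701, -1.80197, 0.3141)–(1.23821, -1.55264, 0.3141)  len=1.1206
  (v21,v25,v22) [++-] → (0.71107, -1.42179, 0.3141)–(-0.38144, -1.67111, 0.3141)  len=1.1206
  (v22,v25,v26) [-+-] → (0.71107, -1.42179, 0.3141)–(1.06876, -1.34016, 0.3141)  len=0.3669
  (v24,v0,v25) [--+] → (1.49974, -1.00959, 0.3141)–(1.23821, -1.55264, 0.3141)  len=0.6028
  (v25,v0,v1) [+-+] → (1.49974, -1.00959, 0.3141)–(1.9859, 0, 0.3141)  len=1.1205
  (v25,v1,v26) [++-] → (1.55492, -0.330569, 0.3141)–(1.06876, -1.34016, 0.3141)  len=1.1205
  (v26,v1,v2) [-+-] → (1.55492, -0.330569, 0.3141)–(1.7141, 0, 0.3141)  len=0.3669

Chained into 2 loop(s):
  loop 1: 14 segments, perimeter = 12.0631
  loop 2: 14 segments, perimeter = 10.4122
Total perimeter = 22.475


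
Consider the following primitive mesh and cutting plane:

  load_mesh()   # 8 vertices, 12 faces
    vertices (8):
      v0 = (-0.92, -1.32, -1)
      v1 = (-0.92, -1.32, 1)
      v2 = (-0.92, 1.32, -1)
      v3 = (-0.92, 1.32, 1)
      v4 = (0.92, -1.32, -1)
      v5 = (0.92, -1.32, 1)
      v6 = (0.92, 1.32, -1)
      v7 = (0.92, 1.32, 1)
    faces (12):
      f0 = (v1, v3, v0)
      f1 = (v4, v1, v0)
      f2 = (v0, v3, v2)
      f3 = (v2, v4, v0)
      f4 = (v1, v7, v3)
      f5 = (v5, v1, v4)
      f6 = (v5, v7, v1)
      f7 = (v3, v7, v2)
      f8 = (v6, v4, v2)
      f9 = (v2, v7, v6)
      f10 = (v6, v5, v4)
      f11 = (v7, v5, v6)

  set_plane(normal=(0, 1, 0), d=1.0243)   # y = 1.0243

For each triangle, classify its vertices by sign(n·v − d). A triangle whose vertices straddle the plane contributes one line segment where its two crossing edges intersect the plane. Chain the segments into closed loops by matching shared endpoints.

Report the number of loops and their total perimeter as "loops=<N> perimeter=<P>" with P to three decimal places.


Straddling triangles (8 of 12):
  (v1,v3,v0) [-+-] → (-0.92, 1.0243, 1)–(-0.92, 1.0243, 0.775985)  len=0.2240
  (v0,v3,v2) [-++] → (-0.92, 1.0243, 0.775985)–(-0.92, 1.0243, -1)  len=1.7760
  (v2,v4,v0) [+--] → (-0.713906, 1.0243, -1)–(-0.92, 1.0243, -1)  len=0.2061
  (v1,v7,v3) [-++] → (0.713906, 1.0243, 1)–(-0.92, 1.0243, 1)  len=1.6339
  (v5,v7,v1) [-+-] → (0.92, 1.0243, 1)–(0.713906, 1.0243, 1)  len=0.2061
  (v6,v4,v2) [+-+] → (0.92, 1.0243, -1)–(-0.713906, 1.0243, -1)  len=1.6339
  (v6,v5,v4) [+--] → (0.92, 1.0243, -0.775985)–(0.92, 1.0243, -1)  len=0.2240
  (v7,v5,v6) [+-+] → (0.92, 1.0243, 1)–(0.92, 1.0243, -0.775985)  len=1.7760

Chained into 1 loop(s):
  loop 1: 8 segments, perimeter = 7.6800
Total perimeter = 7.680

loops=1 perimeter=7.680


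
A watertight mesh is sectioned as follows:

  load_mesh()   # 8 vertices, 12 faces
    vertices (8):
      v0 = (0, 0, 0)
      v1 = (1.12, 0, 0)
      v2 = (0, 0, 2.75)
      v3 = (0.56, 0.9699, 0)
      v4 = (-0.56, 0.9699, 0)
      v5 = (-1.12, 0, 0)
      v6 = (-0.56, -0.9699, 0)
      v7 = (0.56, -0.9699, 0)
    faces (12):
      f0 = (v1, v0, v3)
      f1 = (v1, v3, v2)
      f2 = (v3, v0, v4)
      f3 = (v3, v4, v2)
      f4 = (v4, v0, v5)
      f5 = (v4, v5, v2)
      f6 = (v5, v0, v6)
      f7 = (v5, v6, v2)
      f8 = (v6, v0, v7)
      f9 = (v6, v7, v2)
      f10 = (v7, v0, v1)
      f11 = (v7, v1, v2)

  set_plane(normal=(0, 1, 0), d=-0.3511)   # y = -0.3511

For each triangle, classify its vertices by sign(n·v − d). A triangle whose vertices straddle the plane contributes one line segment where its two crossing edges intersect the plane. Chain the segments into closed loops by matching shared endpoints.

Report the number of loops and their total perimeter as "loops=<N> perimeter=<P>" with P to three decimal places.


loops=1 perimeter=6.029

Straddling triangles (6 of 12):
  (v5,v0,v6) [++-] → (-0.202718, -0.3511, 0)–(-0.917282, -0.3511, 0)  len=0.7146
  (v5,v6,v2) [+-+] → (-0.917282, -0.3511, 0)–(-0.202718, -0.3511, 1.75451)  len=1.8944
  (v6,v0,v7) [-+-] → (-0.202718, -0.3511, 0)–(0.202718, -0.3511, 0)  len=0.4054
  (v6,v7,v2) [--+] → (0.202718, -0.3511, 1.75451)–(-0.202718, -0.3511, 1.75451)  len=0.4054
  (v7,v0,v1) [-++] → (0.202718, -0.3511, 0)–(0.917282, -0.3511, 0)  len=0.7146
  (v7,v1,v2) [-++] → (0.917282, -0.3511, 0)–(0.202718, -0.3511, 1.75451)  len=1.8944

Chained into 1 loop(s):
  loop 1: 6 segments, perimeter = 6.0289
Total perimeter = 6.029


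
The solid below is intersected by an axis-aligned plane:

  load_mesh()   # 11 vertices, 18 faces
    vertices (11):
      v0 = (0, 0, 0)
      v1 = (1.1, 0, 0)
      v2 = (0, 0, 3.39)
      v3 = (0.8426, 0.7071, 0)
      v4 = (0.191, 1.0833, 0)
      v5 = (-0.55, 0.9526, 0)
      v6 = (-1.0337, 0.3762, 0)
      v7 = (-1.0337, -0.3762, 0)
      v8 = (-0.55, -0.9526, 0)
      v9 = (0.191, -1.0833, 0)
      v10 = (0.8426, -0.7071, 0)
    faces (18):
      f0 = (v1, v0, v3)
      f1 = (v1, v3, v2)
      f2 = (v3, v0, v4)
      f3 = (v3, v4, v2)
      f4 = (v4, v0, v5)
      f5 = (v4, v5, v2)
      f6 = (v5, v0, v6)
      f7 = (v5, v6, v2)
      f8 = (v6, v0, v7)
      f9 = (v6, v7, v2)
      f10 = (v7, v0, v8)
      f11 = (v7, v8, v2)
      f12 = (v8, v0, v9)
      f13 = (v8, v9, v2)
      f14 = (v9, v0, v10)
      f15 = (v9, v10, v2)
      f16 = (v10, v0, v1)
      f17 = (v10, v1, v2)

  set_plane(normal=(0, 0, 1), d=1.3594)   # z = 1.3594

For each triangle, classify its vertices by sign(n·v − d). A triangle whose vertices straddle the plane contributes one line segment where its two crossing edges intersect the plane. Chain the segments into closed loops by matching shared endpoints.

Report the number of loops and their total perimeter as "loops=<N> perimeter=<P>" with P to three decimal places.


Straddling triangles (9 of 18):
  (v1,v3,v2) [--+] → (0.504715, 0.423551, 1.3594)–(0.658897, 0, 1.3594)  len=0.4507
  (v3,v4,v2) [--+] → (0.114408, 0.648894, 1.3594)–(0.504715, 0.423551, 1.3594)  len=0.4507
  (v4,v5,v2) [--+] → (-0.329448, 0.570605, 1.3594)–(0.114408, 0.648894, 1.3594)  len=0.4507
  (v5,v6,v2) [--+] → (-0.619183, 0.225343, 1.3594)–(-0.329448, 0.570605, 1.3594)  len=0.4507
  (v6,v7,v2) [--+] → (-0.619183, -0.225343, 1.3594)–(-0.619183, 0.225343, 1.3594)  len=0.4507
  (v7,v8,v2) [--+] → (-0.329448, -0.570605, 1.3594)–(-0.619183, -0.225343, 1.3594)  len=0.4507
  (v8,v9,v2) [--+] → (0.114408, -0.648894, 1.3594)–(-0.329448, -0.570605, 1.3594)  len=0.4507
  (v9,v10,v2) [--+] → (0.504715, -0.423551, 1.3594)–(0.114408, -0.648894, 1.3594)  len=0.4507
  (v10,v1,v2) [--+] → (0.658897, 0, 1.3594)–(0.504715, -0.423551, 1.3594)  len=0.4507

Chained into 1 loop(s):
  loop 1: 9 segments, perimeter = 4.0564
Total perimeter = 4.056

loops=1 perimeter=4.056


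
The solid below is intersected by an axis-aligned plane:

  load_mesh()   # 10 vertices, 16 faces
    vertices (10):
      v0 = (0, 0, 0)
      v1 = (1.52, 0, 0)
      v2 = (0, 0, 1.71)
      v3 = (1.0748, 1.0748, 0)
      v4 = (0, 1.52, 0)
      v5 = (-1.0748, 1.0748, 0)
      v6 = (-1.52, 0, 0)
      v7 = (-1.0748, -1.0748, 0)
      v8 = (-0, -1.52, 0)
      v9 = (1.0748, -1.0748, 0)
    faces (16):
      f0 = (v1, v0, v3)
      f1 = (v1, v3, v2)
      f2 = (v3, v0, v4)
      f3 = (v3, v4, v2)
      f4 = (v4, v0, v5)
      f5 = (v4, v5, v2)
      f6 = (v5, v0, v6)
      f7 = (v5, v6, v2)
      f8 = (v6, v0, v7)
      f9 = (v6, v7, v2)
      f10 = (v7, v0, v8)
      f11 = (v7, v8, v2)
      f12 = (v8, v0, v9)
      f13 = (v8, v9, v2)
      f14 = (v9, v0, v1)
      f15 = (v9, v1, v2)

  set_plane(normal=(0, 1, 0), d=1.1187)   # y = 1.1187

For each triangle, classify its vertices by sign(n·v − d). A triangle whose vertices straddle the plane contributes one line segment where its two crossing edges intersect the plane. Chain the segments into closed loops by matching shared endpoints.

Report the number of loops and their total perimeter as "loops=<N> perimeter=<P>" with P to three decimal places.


loops=1 perimeter=4.075

Straddling triangles (4 of 16):
  (v3,v0,v4) [--+] → (0, 1.1187, 0)–(0.968817, 1.1187, 0)  len=0.9688
  (v3,v4,v2) [-+-] → (0.968817, 1.1187, 0)–(0, 1.1187, 0.451462)  len=1.0688
  (v4,v0,v5) [+--] → (0, 1.1187, 0)–(-0.968817, 1.1187, 0)  len=0.9688
  (v4,v5,v2) [+--] → (-0.968817, 1.1187, 0)–(0, 1.1187, 0.451462)  len=1.0688

Chained into 1 loop(s):
  loop 1: 4 segments, perimeter = 4.0753
Total perimeter = 4.075
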